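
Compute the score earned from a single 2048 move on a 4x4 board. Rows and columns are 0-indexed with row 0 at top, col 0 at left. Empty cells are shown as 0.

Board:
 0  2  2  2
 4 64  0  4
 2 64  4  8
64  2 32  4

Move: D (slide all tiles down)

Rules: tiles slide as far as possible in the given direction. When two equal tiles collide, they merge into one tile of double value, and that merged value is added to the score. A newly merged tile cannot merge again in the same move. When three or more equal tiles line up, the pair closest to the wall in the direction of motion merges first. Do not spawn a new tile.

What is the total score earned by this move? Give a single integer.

Answer: 128

Derivation:
Slide down:
col 0: [0, 4, 2, 64] -> [0, 4, 2, 64]  score +0 (running 0)
col 1: [2, 64, 64, 2] -> [0, 2, 128, 2]  score +128 (running 128)
col 2: [2, 0, 4, 32] -> [0, 2, 4, 32]  score +0 (running 128)
col 3: [2, 4, 8, 4] -> [2, 4, 8, 4]  score +0 (running 128)
Board after move:
  0   0   0   2
  4   2   2   4
  2 128   4   8
 64   2  32   4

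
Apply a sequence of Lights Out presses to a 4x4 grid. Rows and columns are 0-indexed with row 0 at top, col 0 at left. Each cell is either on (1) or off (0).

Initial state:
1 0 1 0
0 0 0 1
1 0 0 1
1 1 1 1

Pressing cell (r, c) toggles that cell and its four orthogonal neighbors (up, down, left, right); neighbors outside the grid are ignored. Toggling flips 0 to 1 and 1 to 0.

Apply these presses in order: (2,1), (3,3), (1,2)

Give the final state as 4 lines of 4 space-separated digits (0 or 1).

Answer: 1 0 0 0
0 0 1 0
0 1 0 0
1 0 0 0

Derivation:
After press 1 at (2,1):
1 0 1 0
0 1 0 1
0 1 1 1
1 0 1 1

After press 2 at (3,3):
1 0 1 0
0 1 0 1
0 1 1 0
1 0 0 0

After press 3 at (1,2):
1 0 0 0
0 0 1 0
0 1 0 0
1 0 0 0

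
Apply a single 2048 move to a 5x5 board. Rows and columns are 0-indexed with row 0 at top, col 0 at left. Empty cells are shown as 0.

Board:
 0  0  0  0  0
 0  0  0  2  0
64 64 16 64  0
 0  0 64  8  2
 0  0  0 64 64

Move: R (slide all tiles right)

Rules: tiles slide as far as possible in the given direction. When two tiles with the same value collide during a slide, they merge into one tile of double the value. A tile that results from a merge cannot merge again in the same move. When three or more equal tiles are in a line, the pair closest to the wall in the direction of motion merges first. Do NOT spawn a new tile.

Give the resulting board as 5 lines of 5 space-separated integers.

Answer:   0   0   0   0   0
  0   0   0   0   2
  0   0 128  16  64
  0   0  64   8   2
  0   0   0   0 128

Derivation:
Slide right:
row 0: [0, 0, 0, 0, 0] -> [0, 0, 0, 0, 0]
row 1: [0, 0, 0, 2, 0] -> [0, 0, 0, 0, 2]
row 2: [64, 64, 16, 64, 0] -> [0, 0, 128, 16, 64]
row 3: [0, 0, 64, 8, 2] -> [0, 0, 64, 8, 2]
row 4: [0, 0, 0, 64, 64] -> [0, 0, 0, 0, 128]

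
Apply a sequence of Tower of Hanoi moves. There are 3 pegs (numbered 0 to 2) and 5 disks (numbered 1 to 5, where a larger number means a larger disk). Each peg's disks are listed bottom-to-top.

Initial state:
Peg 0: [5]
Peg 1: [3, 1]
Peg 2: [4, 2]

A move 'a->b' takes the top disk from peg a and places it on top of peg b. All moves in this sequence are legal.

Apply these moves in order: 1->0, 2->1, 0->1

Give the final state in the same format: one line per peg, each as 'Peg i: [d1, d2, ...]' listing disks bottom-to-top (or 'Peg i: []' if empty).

Answer: Peg 0: [5]
Peg 1: [3, 2, 1]
Peg 2: [4]

Derivation:
After move 1 (1->0):
Peg 0: [5, 1]
Peg 1: [3]
Peg 2: [4, 2]

After move 2 (2->1):
Peg 0: [5, 1]
Peg 1: [3, 2]
Peg 2: [4]

After move 3 (0->1):
Peg 0: [5]
Peg 1: [3, 2, 1]
Peg 2: [4]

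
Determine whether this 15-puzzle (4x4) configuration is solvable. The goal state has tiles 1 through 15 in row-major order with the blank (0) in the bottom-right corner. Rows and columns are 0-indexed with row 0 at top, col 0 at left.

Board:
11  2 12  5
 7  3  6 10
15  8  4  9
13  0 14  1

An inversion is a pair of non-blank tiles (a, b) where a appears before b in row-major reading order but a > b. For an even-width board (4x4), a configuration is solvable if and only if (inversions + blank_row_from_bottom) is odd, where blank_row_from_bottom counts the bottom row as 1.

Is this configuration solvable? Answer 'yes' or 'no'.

Answer: yes

Derivation:
Inversions: 46
Blank is in row 3 (0-indexed from top), which is row 1 counting from the bottom (bottom = 1).
46 + 1 = 47, which is odd, so the puzzle is solvable.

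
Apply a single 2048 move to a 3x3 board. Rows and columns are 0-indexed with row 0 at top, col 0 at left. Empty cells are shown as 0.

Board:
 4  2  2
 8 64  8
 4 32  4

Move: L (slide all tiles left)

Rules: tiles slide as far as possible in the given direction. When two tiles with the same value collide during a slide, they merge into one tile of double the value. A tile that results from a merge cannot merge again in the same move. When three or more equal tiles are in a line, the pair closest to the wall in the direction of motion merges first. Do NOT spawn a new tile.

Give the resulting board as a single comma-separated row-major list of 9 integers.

Slide left:
row 0: [4, 2, 2] -> [4, 4, 0]
row 1: [8, 64, 8] -> [8, 64, 8]
row 2: [4, 32, 4] -> [4, 32, 4]

Answer: 4, 4, 0, 8, 64, 8, 4, 32, 4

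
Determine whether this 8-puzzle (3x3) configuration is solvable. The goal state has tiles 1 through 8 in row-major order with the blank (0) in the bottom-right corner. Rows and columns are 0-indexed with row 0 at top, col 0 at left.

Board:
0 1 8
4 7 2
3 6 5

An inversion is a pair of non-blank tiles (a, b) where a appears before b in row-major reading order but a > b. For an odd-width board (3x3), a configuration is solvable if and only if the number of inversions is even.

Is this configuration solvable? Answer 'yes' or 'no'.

Answer: no

Derivation:
Inversions (pairs i<j in row-major order where tile[i] > tile[j] > 0): 13
13 is odd, so the puzzle is not solvable.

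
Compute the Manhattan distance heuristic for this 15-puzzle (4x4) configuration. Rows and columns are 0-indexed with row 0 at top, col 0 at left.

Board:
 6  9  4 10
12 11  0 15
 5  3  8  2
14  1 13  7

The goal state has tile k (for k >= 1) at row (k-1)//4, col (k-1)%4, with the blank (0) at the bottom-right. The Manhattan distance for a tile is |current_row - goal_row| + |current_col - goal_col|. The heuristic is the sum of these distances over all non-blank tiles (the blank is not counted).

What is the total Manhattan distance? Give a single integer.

Answer: 39

Derivation:
Tile 6: (0,0)->(1,1) = 2
Tile 9: (0,1)->(2,0) = 3
Tile 4: (0,2)->(0,3) = 1
Tile 10: (0,3)->(2,1) = 4
Tile 12: (1,0)->(2,3) = 4
Tile 11: (1,1)->(2,2) = 2
Tile 15: (1,3)->(3,2) = 3
Tile 5: (2,0)->(1,0) = 1
Tile 3: (2,1)->(0,2) = 3
Tile 8: (2,2)->(1,3) = 2
Tile 2: (2,3)->(0,1) = 4
Tile 14: (3,0)->(3,1) = 1
Tile 1: (3,1)->(0,0) = 4
Tile 13: (3,2)->(3,0) = 2
Tile 7: (3,3)->(1,2) = 3
Sum: 2 + 3 + 1 + 4 + 4 + 2 + 3 + 1 + 3 + 2 + 4 + 1 + 4 + 2 + 3 = 39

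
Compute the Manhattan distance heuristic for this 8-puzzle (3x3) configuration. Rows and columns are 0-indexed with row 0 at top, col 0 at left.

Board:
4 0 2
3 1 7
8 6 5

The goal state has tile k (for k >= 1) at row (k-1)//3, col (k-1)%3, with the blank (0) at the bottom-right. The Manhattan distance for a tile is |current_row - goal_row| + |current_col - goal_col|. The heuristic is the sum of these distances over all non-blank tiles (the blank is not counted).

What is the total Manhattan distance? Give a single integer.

Tile 4: (0,0)->(1,0) = 1
Tile 2: (0,2)->(0,1) = 1
Tile 3: (1,0)->(0,2) = 3
Tile 1: (1,1)->(0,0) = 2
Tile 7: (1,2)->(2,0) = 3
Tile 8: (2,0)->(2,1) = 1
Tile 6: (2,1)->(1,2) = 2
Tile 5: (2,2)->(1,1) = 2
Sum: 1 + 1 + 3 + 2 + 3 + 1 + 2 + 2 = 15

Answer: 15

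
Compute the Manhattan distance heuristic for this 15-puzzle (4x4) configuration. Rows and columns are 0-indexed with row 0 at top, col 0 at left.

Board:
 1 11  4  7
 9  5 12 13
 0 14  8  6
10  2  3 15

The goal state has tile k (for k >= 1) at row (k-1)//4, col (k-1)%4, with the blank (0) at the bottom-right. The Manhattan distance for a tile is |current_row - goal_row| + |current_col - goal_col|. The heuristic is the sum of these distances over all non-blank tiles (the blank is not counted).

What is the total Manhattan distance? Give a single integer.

Tile 1: at (0,0), goal (0,0), distance |0-0|+|0-0| = 0
Tile 11: at (0,1), goal (2,2), distance |0-2|+|1-2| = 3
Tile 4: at (0,2), goal (0,3), distance |0-0|+|2-3| = 1
Tile 7: at (0,3), goal (1,2), distance |0-1|+|3-2| = 2
Tile 9: at (1,0), goal (2,0), distance |1-2|+|0-0| = 1
Tile 5: at (1,1), goal (1,0), distance |1-1|+|1-0| = 1
Tile 12: at (1,2), goal (2,3), distance |1-2|+|2-3| = 2
Tile 13: at (1,3), goal (3,0), distance |1-3|+|3-0| = 5
Tile 14: at (2,1), goal (3,1), distance |2-3|+|1-1| = 1
Tile 8: at (2,2), goal (1,3), distance |2-1|+|2-3| = 2
Tile 6: at (2,3), goal (1,1), distance |2-1|+|3-1| = 3
Tile 10: at (3,0), goal (2,1), distance |3-2|+|0-1| = 2
Tile 2: at (3,1), goal (0,1), distance |3-0|+|1-1| = 3
Tile 3: at (3,2), goal (0,2), distance |3-0|+|2-2| = 3
Tile 15: at (3,3), goal (3,2), distance |3-3|+|3-2| = 1
Sum: 0 + 3 + 1 + 2 + 1 + 1 + 2 + 5 + 1 + 2 + 3 + 2 + 3 + 3 + 1 = 30

Answer: 30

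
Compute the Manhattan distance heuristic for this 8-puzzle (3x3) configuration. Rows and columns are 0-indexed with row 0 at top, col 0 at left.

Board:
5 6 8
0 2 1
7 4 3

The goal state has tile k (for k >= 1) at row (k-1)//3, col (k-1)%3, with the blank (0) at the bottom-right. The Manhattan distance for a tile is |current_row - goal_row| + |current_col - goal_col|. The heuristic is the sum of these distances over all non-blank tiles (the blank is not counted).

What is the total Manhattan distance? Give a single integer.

Answer: 15

Derivation:
Tile 5: (0,0)->(1,1) = 2
Tile 6: (0,1)->(1,2) = 2
Tile 8: (0,2)->(2,1) = 3
Tile 2: (1,1)->(0,1) = 1
Tile 1: (1,2)->(0,0) = 3
Tile 7: (2,0)->(2,0) = 0
Tile 4: (2,1)->(1,0) = 2
Tile 3: (2,2)->(0,2) = 2
Sum: 2 + 2 + 3 + 1 + 3 + 0 + 2 + 2 = 15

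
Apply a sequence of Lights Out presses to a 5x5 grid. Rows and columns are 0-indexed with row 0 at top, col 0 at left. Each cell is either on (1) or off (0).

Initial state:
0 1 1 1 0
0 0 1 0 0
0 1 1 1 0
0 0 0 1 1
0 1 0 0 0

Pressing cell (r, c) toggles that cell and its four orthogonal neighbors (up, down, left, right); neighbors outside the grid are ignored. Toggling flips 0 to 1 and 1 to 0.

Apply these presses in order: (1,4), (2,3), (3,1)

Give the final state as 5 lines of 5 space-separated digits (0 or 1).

Answer: 0 1 1 1 1
0 0 1 0 1
0 0 0 0 0
1 1 1 0 1
0 0 0 0 0

Derivation:
After press 1 at (1,4):
0 1 1 1 1
0 0 1 1 1
0 1 1 1 1
0 0 0 1 1
0 1 0 0 0

After press 2 at (2,3):
0 1 1 1 1
0 0 1 0 1
0 1 0 0 0
0 0 0 0 1
0 1 0 0 0

After press 3 at (3,1):
0 1 1 1 1
0 0 1 0 1
0 0 0 0 0
1 1 1 0 1
0 0 0 0 0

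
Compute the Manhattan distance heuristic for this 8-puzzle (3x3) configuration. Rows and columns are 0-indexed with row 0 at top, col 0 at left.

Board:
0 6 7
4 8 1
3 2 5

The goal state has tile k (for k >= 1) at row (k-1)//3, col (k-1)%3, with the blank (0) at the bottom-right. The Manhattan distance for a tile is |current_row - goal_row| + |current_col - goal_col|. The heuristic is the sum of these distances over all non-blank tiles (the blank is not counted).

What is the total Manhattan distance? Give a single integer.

Tile 6: at (0,1), goal (1,2), distance |0-1|+|1-2| = 2
Tile 7: at (0,2), goal (2,0), distance |0-2|+|2-0| = 4
Tile 4: at (1,0), goal (1,0), distance |1-1|+|0-0| = 0
Tile 8: at (1,1), goal (2,1), distance |1-2|+|1-1| = 1
Tile 1: at (1,2), goal (0,0), distance |1-0|+|2-0| = 3
Tile 3: at (2,0), goal (0,2), distance |2-0|+|0-2| = 4
Tile 2: at (2,1), goal (0,1), distance |2-0|+|1-1| = 2
Tile 5: at (2,2), goal (1,1), distance |2-1|+|2-1| = 2
Sum: 2 + 4 + 0 + 1 + 3 + 4 + 2 + 2 = 18

Answer: 18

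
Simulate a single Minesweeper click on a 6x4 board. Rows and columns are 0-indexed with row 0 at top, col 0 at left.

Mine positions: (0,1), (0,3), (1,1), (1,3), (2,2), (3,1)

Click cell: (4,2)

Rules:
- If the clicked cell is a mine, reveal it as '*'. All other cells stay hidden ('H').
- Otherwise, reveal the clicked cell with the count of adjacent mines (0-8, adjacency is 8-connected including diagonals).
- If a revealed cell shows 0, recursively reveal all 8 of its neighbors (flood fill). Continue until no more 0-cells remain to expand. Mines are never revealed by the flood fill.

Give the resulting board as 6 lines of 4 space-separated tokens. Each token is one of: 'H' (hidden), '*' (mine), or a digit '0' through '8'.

H H H H
H H H H
H H H H
H H H H
H H 1 H
H H H H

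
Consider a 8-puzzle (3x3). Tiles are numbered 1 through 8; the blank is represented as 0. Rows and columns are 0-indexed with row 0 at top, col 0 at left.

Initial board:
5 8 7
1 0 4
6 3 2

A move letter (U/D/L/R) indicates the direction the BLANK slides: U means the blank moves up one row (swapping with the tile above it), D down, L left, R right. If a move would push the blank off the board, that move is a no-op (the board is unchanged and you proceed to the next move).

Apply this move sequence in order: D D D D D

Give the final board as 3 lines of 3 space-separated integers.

Answer: 5 8 7
1 3 4
6 0 2

Derivation:
After move 1 (D):
5 8 7
1 3 4
6 0 2

After move 2 (D):
5 8 7
1 3 4
6 0 2

After move 3 (D):
5 8 7
1 3 4
6 0 2

After move 4 (D):
5 8 7
1 3 4
6 0 2

After move 5 (D):
5 8 7
1 3 4
6 0 2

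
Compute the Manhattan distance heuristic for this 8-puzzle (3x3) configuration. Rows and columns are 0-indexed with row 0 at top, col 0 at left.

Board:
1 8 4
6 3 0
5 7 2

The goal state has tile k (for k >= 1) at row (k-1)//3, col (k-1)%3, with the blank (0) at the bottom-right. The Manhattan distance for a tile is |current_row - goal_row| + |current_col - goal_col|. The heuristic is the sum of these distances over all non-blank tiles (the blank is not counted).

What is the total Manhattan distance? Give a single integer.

Answer: 15

Derivation:
Tile 1: (0,0)->(0,0) = 0
Tile 8: (0,1)->(2,1) = 2
Tile 4: (0,2)->(1,0) = 3
Tile 6: (1,0)->(1,2) = 2
Tile 3: (1,1)->(0,2) = 2
Tile 5: (2,0)->(1,1) = 2
Tile 7: (2,1)->(2,0) = 1
Tile 2: (2,2)->(0,1) = 3
Sum: 0 + 2 + 3 + 2 + 2 + 2 + 1 + 3 = 15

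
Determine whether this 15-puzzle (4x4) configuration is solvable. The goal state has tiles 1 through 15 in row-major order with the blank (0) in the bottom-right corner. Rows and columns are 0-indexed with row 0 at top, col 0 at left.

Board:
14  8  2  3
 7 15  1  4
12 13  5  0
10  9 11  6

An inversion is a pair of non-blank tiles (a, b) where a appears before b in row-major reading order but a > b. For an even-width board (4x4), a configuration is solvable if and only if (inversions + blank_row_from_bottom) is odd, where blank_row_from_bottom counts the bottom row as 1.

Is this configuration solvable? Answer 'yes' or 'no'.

Answer: yes

Derivation:
Inversions: 49
Blank is in row 2 (0-indexed from top), which is row 2 counting from the bottom (bottom = 1).
49 + 2 = 51, which is odd, so the puzzle is solvable.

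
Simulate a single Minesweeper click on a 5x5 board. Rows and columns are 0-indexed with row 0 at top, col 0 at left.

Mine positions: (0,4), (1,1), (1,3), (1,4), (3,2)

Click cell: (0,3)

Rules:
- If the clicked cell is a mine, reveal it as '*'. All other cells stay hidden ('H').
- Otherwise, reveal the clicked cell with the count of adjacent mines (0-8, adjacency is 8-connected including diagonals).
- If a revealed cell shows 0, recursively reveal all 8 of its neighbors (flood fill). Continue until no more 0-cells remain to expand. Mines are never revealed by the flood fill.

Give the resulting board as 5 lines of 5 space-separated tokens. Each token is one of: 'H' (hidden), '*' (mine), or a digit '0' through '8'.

H H H 3 H
H H H H H
H H H H H
H H H H H
H H H H H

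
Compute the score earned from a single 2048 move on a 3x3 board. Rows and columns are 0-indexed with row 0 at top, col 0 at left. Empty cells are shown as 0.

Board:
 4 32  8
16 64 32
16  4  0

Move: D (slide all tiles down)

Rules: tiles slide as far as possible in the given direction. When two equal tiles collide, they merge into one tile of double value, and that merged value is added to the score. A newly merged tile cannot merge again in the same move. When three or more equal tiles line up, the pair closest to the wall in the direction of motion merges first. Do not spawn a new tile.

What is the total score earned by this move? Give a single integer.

Slide down:
col 0: [4, 16, 16] -> [0, 4, 32]  score +32 (running 32)
col 1: [32, 64, 4] -> [32, 64, 4]  score +0 (running 32)
col 2: [8, 32, 0] -> [0, 8, 32]  score +0 (running 32)
Board after move:
 0 32  0
 4 64  8
32  4 32

Answer: 32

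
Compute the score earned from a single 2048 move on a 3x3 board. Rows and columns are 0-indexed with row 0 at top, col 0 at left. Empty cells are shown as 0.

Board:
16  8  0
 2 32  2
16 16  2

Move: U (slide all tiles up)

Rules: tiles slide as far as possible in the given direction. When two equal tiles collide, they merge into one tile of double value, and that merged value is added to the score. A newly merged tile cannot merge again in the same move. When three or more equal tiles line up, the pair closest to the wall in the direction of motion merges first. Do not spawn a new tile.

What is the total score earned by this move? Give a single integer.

Answer: 4

Derivation:
Slide up:
col 0: [16, 2, 16] -> [16, 2, 16]  score +0 (running 0)
col 1: [8, 32, 16] -> [8, 32, 16]  score +0 (running 0)
col 2: [0, 2, 2] -> [4, 0, 0]  score +4 (running 4)
Board after move:
16  8  4
 2 32  0
16 16  0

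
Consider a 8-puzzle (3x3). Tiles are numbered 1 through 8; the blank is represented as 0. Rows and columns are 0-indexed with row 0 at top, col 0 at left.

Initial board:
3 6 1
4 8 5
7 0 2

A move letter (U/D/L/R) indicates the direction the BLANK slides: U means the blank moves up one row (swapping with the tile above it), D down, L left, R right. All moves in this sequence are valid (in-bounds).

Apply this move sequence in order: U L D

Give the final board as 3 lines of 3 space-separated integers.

Answer: 3 6 1
7 4 5
0 8 2

Derivation:
After move 1 (U):
3 6 1
4 0 5
7 8 2

After move 2 (L):
3 6 1
0 4 5
7 8 2

After move 3 (D):
3 6 1
7 4 5
0 8 2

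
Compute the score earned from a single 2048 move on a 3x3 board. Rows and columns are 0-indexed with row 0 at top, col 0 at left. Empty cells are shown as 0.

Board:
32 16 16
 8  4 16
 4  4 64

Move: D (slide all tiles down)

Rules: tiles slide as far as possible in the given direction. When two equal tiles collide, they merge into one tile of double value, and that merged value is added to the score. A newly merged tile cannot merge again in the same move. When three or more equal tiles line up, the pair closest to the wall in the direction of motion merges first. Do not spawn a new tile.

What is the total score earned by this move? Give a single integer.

Slide down:
col 0: [32, 8, 4] -> [32, 8, 4]  score +0 (running 0)
col 1: [16, 4, 4] -> [0, 16, 8]  score +8 (running 8)
col 2: [16, 16, 64] -> [0, 32, 64]  score +32 (running 40)
Board after move:
32  0  0
 8 16 32
 4  8 64

Answer: 40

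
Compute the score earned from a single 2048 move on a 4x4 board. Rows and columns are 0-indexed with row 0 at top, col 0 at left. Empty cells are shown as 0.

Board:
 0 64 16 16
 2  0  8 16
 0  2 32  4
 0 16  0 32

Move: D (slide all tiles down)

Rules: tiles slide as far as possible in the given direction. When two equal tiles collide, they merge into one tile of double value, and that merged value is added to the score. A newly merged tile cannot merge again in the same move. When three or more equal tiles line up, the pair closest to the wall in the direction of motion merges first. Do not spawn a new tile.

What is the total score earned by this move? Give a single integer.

Slide down:
col 0: [0, 2, 0, 0] -> [0, 0, 0, 2]  score +0 (running 0)
col 1: [64, 0, 2, 16] -> [0, 64, 2, 16]  score +0 (running 0)
col 2: [16, 8, 32, 0] -> [0, 16, 8, 32]  score +0 (running 0)
col 3: [16, 16, 4, 32] -> [0, 32, 4, 32]  score +32 (running 32)
Board after move:
 0  0  0  0
 0 64 16 32
 0  2  8  4
 2 16 32 32

Answer: 32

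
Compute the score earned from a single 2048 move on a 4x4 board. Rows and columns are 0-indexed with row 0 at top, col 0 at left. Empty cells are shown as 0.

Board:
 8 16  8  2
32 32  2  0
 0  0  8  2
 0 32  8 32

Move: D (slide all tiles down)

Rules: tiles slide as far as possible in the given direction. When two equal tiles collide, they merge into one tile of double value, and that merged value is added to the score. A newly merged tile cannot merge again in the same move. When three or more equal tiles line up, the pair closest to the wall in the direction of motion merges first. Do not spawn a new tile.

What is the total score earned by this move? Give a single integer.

Answer: 84

Derivation:
Slide down:
col 0: [8, 32, 0, 0] -> [0, 0, 8, 32]  score +0 (running 0)
col 1: [16, 32, 0, 32] -> [0, 0, 16, 64]  score +64 (running 64)
col 2: [8, 2, 8, 8] -> [0, 8, 2, 16]  score +16 (running 80)
col 3: [2, 0, 2, 32] -> [0, 0, 4, 32]  score +4 (running 84)
Board after move:
 0  0  0  0
 0  0  8  0
 8 16  2  4
32 64 16 32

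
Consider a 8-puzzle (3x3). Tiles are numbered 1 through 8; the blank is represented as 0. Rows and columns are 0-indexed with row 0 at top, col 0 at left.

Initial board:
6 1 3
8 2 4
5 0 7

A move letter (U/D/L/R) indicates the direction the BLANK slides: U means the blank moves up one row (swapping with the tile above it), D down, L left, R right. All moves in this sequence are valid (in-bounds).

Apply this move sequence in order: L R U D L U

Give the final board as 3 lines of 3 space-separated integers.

Answer: 6 1 3
0 2 4
8 5 7

Derivation:
After move 1 (L):
6 1 3
8 2 4
0 5 7

After move 2 (R):
6 1 3
8 2 4
5 0 7

After move 3 (U):
6 1 3
8 0 4
5 2 7

After move 4 (D):
6 1 3
8 2 4
5 0 7

After move 5 (L):
6 1 3
8 2 4
0 5 7

After move 6 (U):
6 1 3
0 2 4
8 5 7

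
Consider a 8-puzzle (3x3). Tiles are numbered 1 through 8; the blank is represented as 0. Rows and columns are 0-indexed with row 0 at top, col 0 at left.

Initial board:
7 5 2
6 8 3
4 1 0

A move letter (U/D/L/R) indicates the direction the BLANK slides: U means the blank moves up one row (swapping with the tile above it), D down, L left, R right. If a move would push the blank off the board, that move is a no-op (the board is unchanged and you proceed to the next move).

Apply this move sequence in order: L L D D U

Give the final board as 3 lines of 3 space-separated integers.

After move 1 (L):
7 5 2
6 8 3
4 0 1

After move 2 (L):
7 5 2
6 8 3
0 4 1

After move 3 (D):
7 5 2
6 8 3
0 4 1

After move 4 (D):
7 5 2
6 8 3
0 4 1

After move 5 (U):
7 5 2
0 8 3
6 4 1

Answer: 7 5 2
0 8 3
6 4 1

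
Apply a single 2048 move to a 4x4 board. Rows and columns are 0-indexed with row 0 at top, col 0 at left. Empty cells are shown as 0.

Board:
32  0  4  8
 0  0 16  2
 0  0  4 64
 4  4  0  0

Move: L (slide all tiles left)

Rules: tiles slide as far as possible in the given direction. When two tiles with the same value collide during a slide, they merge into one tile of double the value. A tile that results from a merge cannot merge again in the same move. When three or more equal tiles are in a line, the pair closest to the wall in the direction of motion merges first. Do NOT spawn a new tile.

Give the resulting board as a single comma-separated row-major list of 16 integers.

Slide left:
row 0: [32, 0, 4, 8] -> [32, 4, 8, 0]
row 1: [0, 0, 16, 2] -> [16, 2, 0, 0]
row 2: [0, 0, 4, 64] -> [4, 64, 0, 0]
row 3: [4, 4, 0, 0] -> [8, 0, 0, 0]

Answer: 32, 4, 8, 0, 16, 2, 0, 0, 4, 64, 0, 0, 8, 0, 0, 0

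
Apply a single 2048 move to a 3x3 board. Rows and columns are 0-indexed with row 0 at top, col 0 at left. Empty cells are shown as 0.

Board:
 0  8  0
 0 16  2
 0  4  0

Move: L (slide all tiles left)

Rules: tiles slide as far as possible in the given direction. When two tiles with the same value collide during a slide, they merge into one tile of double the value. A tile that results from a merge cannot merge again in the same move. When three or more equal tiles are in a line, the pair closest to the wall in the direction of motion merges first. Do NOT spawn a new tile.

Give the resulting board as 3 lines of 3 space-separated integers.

Slide left:
row 0: [0, 8, 0] -> [8, 0, 0]
row 1: [0, 16, 2] -> [16, 2, 0]
row 2: [0, 4, 0] -> [4, 0, 0]

Answer:  8  0  0
16  2  0
 4  0  0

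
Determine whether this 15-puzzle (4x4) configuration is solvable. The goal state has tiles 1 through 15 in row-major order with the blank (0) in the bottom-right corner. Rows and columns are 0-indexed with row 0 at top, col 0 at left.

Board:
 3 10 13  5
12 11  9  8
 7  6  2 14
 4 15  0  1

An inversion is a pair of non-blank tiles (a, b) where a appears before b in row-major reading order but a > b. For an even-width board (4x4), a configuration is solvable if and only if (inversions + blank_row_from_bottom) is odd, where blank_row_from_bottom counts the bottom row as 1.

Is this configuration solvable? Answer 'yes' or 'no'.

Answer: no

Derivation:
Inversions: 61
Blank is in row 3 (0-indexed from top), which is row 1 counting from the bottom (bottom = 1).
61 + 1 = 62, which is even, so the puzzle is not solvable.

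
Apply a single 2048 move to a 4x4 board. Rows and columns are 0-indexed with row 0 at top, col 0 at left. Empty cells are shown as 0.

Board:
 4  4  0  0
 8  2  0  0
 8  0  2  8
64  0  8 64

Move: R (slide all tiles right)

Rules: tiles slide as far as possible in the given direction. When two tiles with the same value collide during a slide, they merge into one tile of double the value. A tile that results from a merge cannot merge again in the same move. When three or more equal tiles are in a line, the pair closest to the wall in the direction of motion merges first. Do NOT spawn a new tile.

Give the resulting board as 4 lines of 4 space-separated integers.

Slide right:
row 0: [4, 4, 0, 0] -> [0, 0, 0, 8]
row 1: [8, 2, 0, 0] -> [0, 0, 8, 2]
row 2: [8, 0, 2, 8] -> [0, 8, 2, 8]
row 3: [64, 0, 8, 64] -> [0, 64, 8, 64]

Answer:  0  0  0  8
 0  0  8  2
 0  8  2  8
 0 64  8 64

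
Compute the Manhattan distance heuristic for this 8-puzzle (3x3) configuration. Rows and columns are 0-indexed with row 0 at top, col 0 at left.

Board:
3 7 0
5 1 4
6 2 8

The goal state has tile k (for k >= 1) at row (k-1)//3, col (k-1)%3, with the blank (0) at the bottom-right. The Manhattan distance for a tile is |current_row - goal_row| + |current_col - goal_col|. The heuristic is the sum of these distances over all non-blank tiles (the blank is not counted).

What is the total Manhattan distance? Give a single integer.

Tile 3: at (0,0), goal (0,2), distance |0-0|+|0-2| = 2
Tile 7: at (0,1), goal (2,0), distance |0-2|+|1-0| = 3
Tile 5: at (1,0), goal (1,1), distance |1-1|+|0-1| = 1
Tile 1: at (1,1), goal (0,0), distance |1-0|+|1-0| = 2
Tile 4: at (1,2), goal (1,0), distance |1-1|+|2-0| = 2
Tile 6: at (2,0), goal (1,2), distance |2-1|+|0-2| = 3
Tile 2: at (2,1), goal (0,1), distance |2-0|+|1-1| = 2
Tile 8: at (2,2), goal (2,1), distance |2-2|+|2-1| = 1
Sum: 2 + 3 + 1 + 2 + 2 + 3 + 2 + 1 = 16

Answer: 16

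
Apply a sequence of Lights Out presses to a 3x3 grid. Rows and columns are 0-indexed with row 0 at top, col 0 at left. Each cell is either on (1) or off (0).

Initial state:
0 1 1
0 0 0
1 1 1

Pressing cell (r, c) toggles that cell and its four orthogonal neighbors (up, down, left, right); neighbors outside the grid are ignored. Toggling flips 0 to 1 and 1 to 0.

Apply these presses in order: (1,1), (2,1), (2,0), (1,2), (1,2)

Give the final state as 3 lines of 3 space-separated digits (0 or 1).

Answer: 0 0 1
0 0 1
1 0 0

Derivation:
After press 1 at (1,1):
0 0 1
1 1 1
1 0 1

After press 2 at (2,1):
0 0 1
1 0 1
0 1 0

After press 3 at (2,0):
0 0 1
0 0 1
1 0 0

After press 4 at (1,2):
0 0 0
0 1 0
1 0 1

After press 5 at (1,2):
0 0 1
0 0 1
1 0 0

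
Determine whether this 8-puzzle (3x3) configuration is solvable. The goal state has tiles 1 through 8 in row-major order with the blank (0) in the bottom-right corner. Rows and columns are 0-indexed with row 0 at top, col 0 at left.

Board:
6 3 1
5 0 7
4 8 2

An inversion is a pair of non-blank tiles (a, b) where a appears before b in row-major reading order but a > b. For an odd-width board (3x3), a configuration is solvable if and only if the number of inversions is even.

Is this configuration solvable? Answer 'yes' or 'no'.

Answer: no

Derivation:
Inversions (pairs i<j in row-major order where tile[i] > tile[j] > 0): 13
13 is odd, so the puzzle is not solvable.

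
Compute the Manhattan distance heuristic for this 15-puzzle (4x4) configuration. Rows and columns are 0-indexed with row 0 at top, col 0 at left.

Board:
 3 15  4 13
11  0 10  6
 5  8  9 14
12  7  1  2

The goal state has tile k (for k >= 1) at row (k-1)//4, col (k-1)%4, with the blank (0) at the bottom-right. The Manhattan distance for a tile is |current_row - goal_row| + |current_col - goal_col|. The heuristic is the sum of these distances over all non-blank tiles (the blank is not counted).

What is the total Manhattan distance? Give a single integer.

Tile 3: at (0,0), goal (0,2), distance |0-0|+|0-2| = 2
Tile 15: at (0,1), goal (3,2), distance |0-3|+|1-2| = 4
Tile 4: at (0,2), goal (0,3), distance |0-0|+|2-3| = 1
Tile 13: at (0,3), goal (3,0), distance |0-3|+|3-0| = 6
Tile 11: at (1,0), goal (2,2), distance |1-2|+|0-2| = 3
Tile 10: at (1,2), goal (2,1), distance |1-2|+|2-1| = 2
Tile 6: at (1,3), goal (1,1), distance |1-1|+|3-1| = 2
Tile 5: at (2,0), goal (1,0), distance |2-1|+|0-0| = 1
Tile 8: at (2,1), goal (1,3), distance |2-1|+|1-3| = 3
Tile 9: at (2,2), goal (2,0), distance |2-2|+|2-0| = 2
Tile 14: at (2,3), goal (3,1), distance |2-3|+|3-1| = 3
Tile 12: at (3,0), goal (2,3), distance |3-2|+|0-3| = 4
Tile 7: at (3,1), goal (1,2), distance |3-1|+|1-2| = 3
Tile 1: at (3,2), goal (0,0), distance |3-0|+|2-0| = 5
Tile 2: at (3,3), goal (0,1), distance |3-0|+|3-1| = 5
Sum: 2 + 4 + 1 + 6 + 3 + 2 + 2 + 1 + 3 + 2 + 3 + 4 + 3 + 5 + 5 = 46

Answer: 46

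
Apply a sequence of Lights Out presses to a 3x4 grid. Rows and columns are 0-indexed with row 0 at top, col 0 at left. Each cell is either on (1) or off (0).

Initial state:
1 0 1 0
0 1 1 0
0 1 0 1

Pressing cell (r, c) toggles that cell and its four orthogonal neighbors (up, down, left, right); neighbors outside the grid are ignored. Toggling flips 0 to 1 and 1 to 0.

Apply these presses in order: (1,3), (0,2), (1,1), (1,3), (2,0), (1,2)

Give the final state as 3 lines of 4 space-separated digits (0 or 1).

Answer: 1 0 1 1
0 1 0 1
1 1 1 1

Derivation:
After press 1 at (1,3):
1 0 1 1
0 1 0 1
0 1 0 0

After press 2 at (0,2):
1 1 0 0
0 1 1 1
0 1 0 0

After press 3 at (1,1):
1 0 0 0
1 0 0 1
0 0 0 0

After press 4 at (1,3):
1 0 0 1
1 0 1 0
0 0 0 1

After press 5 at (2,0):
1 0 0 1
0 0 1 0
1 1 0 1

After press 6 at (1,2):
1 0 1 1
0 1 0 1
1 1 1 1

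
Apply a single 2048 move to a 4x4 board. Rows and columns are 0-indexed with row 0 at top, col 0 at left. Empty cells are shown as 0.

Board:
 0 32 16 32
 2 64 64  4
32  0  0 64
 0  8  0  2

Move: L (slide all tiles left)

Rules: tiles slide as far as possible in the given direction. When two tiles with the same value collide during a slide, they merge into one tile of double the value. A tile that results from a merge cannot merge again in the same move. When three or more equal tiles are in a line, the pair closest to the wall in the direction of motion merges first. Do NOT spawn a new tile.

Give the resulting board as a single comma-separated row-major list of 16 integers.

Slide left:
row 0: [0, 32, 16, 32] -> [32, 16, 32, 0]
row 1: [2, 64, 64, 4] -> [2, 128, 4, 0]
row 2: [32, 0, 0, 64] -> [32, 64, 0, 0]
row 3: [0, 8, 0, 2] -> [8, 2, 0, 0]

Answer: 32, 16, 32, 0, 2, 128, 4, 0, 32, 64, 0, 0, 8, 2, 0, 0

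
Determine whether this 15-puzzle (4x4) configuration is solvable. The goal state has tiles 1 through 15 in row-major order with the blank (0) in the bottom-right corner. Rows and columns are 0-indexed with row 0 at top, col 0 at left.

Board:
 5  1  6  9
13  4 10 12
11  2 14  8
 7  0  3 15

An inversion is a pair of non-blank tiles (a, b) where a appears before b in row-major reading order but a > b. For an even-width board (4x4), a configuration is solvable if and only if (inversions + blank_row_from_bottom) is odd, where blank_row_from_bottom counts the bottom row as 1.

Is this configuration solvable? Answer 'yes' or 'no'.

Answer: no

Derivation:
Inversions: 41
Blank is in row 3 (0-indexed from top), which is row 1 counting from the bottom (bottom = 1).
41 + 1 = 42, which is even, so the puzzle is not solvable.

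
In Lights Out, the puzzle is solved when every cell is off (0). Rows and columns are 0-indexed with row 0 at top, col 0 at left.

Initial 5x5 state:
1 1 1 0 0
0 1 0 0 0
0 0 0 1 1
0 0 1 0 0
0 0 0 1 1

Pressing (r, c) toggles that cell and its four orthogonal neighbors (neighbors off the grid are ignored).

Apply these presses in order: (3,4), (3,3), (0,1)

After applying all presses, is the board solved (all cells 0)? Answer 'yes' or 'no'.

Answer: yes

Derivation:
After press 1 at (3,4):
1 1 1 0 0
0 1 0 0 0
0 0 0 1 0
0 0 1 1 1
0 0 0 1 0

After press 2 at (3,3):
1 1 1 0 0
0 1 0 0 0
0 0 0 0 0
0 0 0 0 0
0 0 0 0 0

After press 3 at (0,1):
0 0 0 0 0
0 0 0 0 0
0 0 0 0 0
0 0 0 0 0
0 0 0 0 0

Lights still on: 0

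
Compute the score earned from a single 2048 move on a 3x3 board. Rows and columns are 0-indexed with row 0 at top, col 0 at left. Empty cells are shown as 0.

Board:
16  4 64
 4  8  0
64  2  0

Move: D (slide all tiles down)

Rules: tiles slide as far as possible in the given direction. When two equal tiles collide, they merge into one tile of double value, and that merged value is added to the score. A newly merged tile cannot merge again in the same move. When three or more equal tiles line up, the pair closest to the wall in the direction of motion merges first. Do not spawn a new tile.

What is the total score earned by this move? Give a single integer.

Slide down:
col 0: [16, 4, 64] -> [16, 4, 64]  score +0 (running 0)
col 1: [4, 8, 2] -> [4, 8, 2]  score +0 (running 0)
col 2: [64, 0, 0] -> [0, 0, 64]  score +0 (running 0)
Board after move:
16  4  0
 4  8  0
64  2 64

Answer: 0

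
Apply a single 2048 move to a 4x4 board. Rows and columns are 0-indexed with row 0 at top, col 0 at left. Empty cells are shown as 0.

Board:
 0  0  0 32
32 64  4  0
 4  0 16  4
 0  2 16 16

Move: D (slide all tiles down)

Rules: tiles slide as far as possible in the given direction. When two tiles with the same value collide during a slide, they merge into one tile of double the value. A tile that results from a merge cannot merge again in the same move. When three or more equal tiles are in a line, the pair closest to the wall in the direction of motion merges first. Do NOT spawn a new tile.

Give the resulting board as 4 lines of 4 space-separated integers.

Slide down:
col 0: [0, 32, 4, 0] -> [0, 0, 32, 4]
col 1: [0, 64, 0, 2] -> [0, 0, 64, 2]
col 2: [0, 4, 16, 16] -> [0, 0, 4, 32]
col 3: [32, 0, 4, 16] -> [0, 32, 4, 16]

Answer:  0  0  0  0
 0  0  0 32
32 64  4  4
 4  2 32 16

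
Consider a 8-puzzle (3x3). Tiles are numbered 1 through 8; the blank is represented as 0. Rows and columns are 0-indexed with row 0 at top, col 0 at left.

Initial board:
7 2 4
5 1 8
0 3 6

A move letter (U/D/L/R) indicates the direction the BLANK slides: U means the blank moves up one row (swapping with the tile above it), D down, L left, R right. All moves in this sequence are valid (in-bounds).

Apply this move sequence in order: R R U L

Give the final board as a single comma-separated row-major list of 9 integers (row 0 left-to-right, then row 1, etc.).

Answer: 7, 2, 4, 5, 0, 1, 3, 6, 8

Derivation:
After move 1 (R):
7 2 4
5 1 8
3 0 6

After move 2 (R):
7 2 4
5 1 8
3 6 0

After move 3 (U):
7 2 4
5 1 0
3 6 8

After move 4 (L):
7 2 4
5 0 1
3 6 8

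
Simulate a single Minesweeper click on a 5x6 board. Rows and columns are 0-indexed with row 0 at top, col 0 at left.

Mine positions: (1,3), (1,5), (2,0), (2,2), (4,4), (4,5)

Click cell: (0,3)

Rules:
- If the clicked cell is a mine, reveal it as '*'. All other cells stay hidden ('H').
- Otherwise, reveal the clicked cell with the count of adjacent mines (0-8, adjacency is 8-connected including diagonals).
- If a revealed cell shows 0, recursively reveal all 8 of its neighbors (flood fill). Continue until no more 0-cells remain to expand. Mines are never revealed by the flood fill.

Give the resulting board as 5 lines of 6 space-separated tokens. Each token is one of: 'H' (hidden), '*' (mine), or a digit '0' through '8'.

H H H 1 H H
H H H H H H
H H H H H H
H H H H H H
H H H H H H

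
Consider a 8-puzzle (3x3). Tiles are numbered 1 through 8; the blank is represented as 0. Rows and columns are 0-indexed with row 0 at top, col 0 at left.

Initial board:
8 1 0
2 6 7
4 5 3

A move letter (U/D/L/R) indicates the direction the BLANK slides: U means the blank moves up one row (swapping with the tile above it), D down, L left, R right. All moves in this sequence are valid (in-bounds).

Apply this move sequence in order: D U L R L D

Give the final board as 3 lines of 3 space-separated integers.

Answer: 8 6 1
2 0 7
4 5 3

Derivation:
After move 1 (D):
8 1 7
2 6 0
4 5 3

After move 2 (U):
8 1 0
2 6 7
4 5 3

After move 3 (L):
8 0 1
2 6 7
4 5 3

After move 4 (R):
8 1 0
2 6 7
4 5 3

After move 5 (L):
8 0 1
2 6 7
4 5 3

After move 6 (D):
8 6 1
2 0 7
4 5 3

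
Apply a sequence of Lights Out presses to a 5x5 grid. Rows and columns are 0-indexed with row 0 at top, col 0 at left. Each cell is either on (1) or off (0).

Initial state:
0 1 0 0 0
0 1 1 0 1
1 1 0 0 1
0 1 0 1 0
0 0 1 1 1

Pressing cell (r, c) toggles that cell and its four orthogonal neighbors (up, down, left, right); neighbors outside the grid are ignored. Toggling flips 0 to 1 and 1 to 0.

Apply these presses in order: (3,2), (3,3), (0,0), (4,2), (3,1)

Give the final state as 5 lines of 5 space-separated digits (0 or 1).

Answer: 1 0 0 0 0
1 1 1 0 1
1 0 1 1 1
1 1 0 1 1
0 0 1 1 1

Derivation:
After press 1 at (3,2):
0 1 0 0 0
0 1 1 0 1
1 1 1 0 1
0 0 1 0 0
0 0 0 1 1

After press 2 at (3,3):
0 1 0 0 0
0 1 1 0 1
1 1 1 1 1
0 0 0 1 1
0 0 0 0 1

After press 3 at (0,0):
1 0 0 0 0
1 1 1 0 1
1 1 1 1 1
0 0 0 1 1
0 0 0 0 1

After press 4 at (4,2):
1 0 0 0 0
1 1 1 0 1
1 1 1 1 1
0 0 1 1 1
0 1 1 1 1

After press 5 at (3,1):
1 0 0 0 0
1 1 1 0 1
1 0 1 1 1
1 1 0 1 1
0 0 1 1 1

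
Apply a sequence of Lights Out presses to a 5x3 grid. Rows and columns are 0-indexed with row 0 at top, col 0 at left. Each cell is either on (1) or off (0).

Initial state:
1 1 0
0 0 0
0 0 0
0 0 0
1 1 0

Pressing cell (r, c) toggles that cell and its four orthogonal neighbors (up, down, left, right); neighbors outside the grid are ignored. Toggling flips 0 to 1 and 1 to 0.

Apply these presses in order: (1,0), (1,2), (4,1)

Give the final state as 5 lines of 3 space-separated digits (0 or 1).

Answer: 0 1 1
1 0 1
1 0 1
0 1 0
0 0 1

Derivation:
After press 1 at (1,0):
0 1 0
1 1 0
1 0 0
0 0 0
1 1 0

After press 2 at (1,2):
0 1 1
1 0 1
1 0 1
0 0 0
1 1 0

After press 3 at (4,1):
0 1 1
1 0 1
1 0 1
0 1 0
0 0 1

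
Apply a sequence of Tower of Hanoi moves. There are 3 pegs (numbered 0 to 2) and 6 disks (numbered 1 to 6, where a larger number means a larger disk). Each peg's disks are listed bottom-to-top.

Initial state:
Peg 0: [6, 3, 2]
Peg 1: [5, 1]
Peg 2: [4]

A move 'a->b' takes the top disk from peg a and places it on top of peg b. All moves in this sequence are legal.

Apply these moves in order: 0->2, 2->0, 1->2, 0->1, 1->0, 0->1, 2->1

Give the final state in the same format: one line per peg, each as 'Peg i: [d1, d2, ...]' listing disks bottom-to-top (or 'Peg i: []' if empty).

After move 1 (0->2):
Peg 0: [6, 3]
Peg 1: [5, 1]
Peg 2: [4, 2]

After move 2 (2->0):
Peg 0: [6, 3, 2]
Peg 1: [5, 1]
Peg 2: [4]

After move 3 (1->2):
Peg 0: [6, 3, 2]
Peg 1: [5]
Peg 2: [4, 1]

After move 4 (0->1):
Peg 0: [6, 3]
Peg 1: [5, 2]
Peg 2: [4, 1]

After move 5 (1->0):
Peg 0: [6, 3, 2]
Peg 1: [5]
Peg 2: [4, 1]

After move 6 (0->1):
Peg 0: [6, 3]
Peg 1: [5, 2]
Peg 2: [4, 1]

After move 7 (2->1):
Peg 0: [6, 3]
Peg 1: [5, 2, 1]
Peg 2: [4]

Answer: Peg 0: [6, 3]
Peg 1: [5, 2, 1]
Peg 2: [4]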